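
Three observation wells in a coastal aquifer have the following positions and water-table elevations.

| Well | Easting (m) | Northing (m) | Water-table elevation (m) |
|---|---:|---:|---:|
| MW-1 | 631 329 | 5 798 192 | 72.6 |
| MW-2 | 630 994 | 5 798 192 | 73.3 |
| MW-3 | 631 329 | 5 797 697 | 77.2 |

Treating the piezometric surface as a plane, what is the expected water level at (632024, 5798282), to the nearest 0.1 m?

∂h/∂x = (73.3 − 72.6) / (630994 − 631329) = -0.002090
∂h/∂y = (77.2 − 72.6) / (5797697 − 5798192) = -0.009293
h(632024, 5798282) = 72.6 + (-0.002090)·(695) + (-0.009293)·(90) = 72.6 -1.452 -0.836 = 70.311 m.

70.3 m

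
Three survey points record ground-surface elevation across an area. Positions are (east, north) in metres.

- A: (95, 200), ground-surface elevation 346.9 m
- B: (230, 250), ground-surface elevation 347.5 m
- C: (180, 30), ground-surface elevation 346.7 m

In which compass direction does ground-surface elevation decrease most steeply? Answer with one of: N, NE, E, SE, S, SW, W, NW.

Taking A as reference: B−A = (135, 50, +0.6); C−A = (85, -170, -0.2).
Determinant of the coordinate differences = 135·(-170) − 85·50 = -27200.
∂z/∂x = [(+0.6)·(-170) − (-0.2)·50] / -27200 = +0.003382
∂z/∂y = [135·(-0.2) − 85·(+0.6)] / -27200 = +0.002868
Steepest decrease is along −∇f = (-0.003382 E, -0.002868 N) → southwest.

SW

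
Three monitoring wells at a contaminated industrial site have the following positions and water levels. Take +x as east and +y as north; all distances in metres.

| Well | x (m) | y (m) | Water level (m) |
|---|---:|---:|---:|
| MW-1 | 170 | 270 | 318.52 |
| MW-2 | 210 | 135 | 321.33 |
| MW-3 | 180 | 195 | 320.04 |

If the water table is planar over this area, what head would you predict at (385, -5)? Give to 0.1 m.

324.7 m

Taking MW-1 as reference: MW-2−MW-1 = (40, -135, +2.81); MW-3−MW-1 = (10, -75, +1.52).
Solve a·Δx + b·Δy = Δh: det = 40·(-75) − 10·(-135) = -1650.
∂h/∂x = [(+2.81)·(-75) − (+1.52)·(-135)] / -1650 = +0.003364
∂h/∂y = [40·(+1.52) − 10·(+2.81)] / -1650 = -0.01982
h(385, -5) = 318.52 + (+0.003364)·(215) + (-0.01982)·(-275) = 318.52 +0.723 +5.450 = 324.693 m.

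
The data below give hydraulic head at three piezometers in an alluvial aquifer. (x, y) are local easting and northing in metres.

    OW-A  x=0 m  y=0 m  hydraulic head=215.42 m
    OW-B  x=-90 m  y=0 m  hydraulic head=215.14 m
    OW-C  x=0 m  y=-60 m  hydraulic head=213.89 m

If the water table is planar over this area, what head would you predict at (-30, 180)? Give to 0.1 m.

219.9 m

∂h/∂x = (215.14 − 215.42) / (-90 − 0) = +0.003111
∂h/∂y = (213.89 − 215.42) / (-60 − 0) = +0.02550
h(-30, 180) = 215.42 + (+0.003111)·(-30) + (+0.02550)·(180) = 215.42 -0.093 +4.590 = 219.917 m.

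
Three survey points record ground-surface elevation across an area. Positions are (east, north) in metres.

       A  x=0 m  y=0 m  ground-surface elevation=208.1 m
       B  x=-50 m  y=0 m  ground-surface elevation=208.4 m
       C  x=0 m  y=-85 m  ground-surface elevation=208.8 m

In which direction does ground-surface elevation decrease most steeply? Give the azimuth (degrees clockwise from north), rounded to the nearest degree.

036°

∂z/∂x = (208.4 − 208.1) / (-50 − 0) = -0.006000
∂z/∂y = (208.8 − 208.1) / (-85 − 0) = -0.008235
Steepest decrease is along −∇f: components (+0.006000 E, +0.008235 N).
Azimuth = atan2(+0.006000, +0.008235) = 36.1° ≈ 036°.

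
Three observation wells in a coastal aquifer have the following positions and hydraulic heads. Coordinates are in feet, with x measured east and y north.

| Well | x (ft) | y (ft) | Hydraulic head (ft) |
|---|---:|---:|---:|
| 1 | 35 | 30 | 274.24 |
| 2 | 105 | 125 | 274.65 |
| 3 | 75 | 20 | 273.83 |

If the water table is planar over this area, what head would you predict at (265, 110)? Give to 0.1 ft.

With h = a·x + b·y + c and 1 as origin, the differences give:
  70·a + 95·b = +0.41
  40·a + (-10)·b = -0.41
Eliminate b (×(-10) and ×95, subtract): -4500·a = 34.850 → a = ∂h/∂x = -0.007744
Back-substitute: b = ∂h/∂y = +0.01002.
h(265, 110) = 274.24 + (-0.007744)·(230) + (+0.01002)·(80) = 274.24 -1.781 +0.802 = 273.261 ft.

273.3 ft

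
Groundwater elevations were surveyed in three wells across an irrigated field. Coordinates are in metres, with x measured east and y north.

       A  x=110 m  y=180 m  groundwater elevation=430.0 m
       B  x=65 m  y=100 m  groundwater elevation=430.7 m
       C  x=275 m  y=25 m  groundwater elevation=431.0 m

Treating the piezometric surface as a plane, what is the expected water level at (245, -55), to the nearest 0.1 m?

With h = a·x + b·y + c and A as origin, the differences give:
  (-45)·a + (-80)·b = +0.7
  165·a + (-155)·b = +1.0
Eliminate b (×(-155) and ×(-80), subtract): 20175·a = -28.50 → a = ∂h/∂x = -0.001413
Back-substitute: b = ∂h/∂y = -0.007955.
h(245, -55) = 430.0 + (-0.001413)·(135) + (-0.007955)·(-235) = 430.0 -0.191 +1.870 = 431.679 m.

431.7 m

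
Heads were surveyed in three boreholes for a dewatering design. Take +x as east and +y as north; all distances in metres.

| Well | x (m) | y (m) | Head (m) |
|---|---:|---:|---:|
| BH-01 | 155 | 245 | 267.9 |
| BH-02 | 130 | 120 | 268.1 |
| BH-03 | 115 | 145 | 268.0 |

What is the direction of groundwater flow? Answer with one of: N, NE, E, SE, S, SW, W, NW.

With h = a·x + b·y + c and BH-01 as origin, the differences give:
  (-25)·a + (-125)·b = +0.2
  (-40)·a + (-100)·b = +0.1
Eliminate b (×(-100) and ×(-125), subtract): -2500·a = -7.50 → a = ∂h/∂x = +0.003000
Back-substitute: b = ∂h/∂y = -0.002200.
Flow = −∇h = (-0.003000 east, +0.002200 north), which points northwest.

NW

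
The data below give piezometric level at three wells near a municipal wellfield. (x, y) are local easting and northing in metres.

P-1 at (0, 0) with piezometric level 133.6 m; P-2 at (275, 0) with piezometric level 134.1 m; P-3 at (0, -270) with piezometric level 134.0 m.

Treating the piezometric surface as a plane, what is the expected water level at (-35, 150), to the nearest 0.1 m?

∂h/∂x = (134.1 − 133.6) / (275 − 0) = +0.001818
∂h/∂y = (134.0 − 133.6) / (-270 − 0) = -0.001481
h(-35, 150) = 133.6 + (+0.001818)·(-35) + (-0.001481)·(150) = 133.6 -0.064 -0.222 = 133.314 m.

133.3 m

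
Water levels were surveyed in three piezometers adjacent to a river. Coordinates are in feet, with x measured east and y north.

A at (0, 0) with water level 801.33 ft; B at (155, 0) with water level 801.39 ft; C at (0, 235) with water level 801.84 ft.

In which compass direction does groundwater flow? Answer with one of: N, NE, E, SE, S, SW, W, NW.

∂h/∂x = (801.39 − 801.33) / (155 − 0) = +0.0003871
∂h/∂y = (801.84 − 801.33) / (235 − 0) = +0.002170
Flow = −∇h = (-0.0003871 east, -0.002170 north), which points south.

S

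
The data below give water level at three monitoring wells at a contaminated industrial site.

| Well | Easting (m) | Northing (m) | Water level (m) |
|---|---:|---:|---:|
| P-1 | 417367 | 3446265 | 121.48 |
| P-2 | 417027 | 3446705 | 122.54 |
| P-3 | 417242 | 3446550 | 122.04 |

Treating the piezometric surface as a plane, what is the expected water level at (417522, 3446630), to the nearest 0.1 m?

121.8 m

Three-point gradient (reference P-1): Δ to P-2 = (-340, 440, +1.06), Δ to P-3 = (-125, 285, +0.56).
∂h/∂x = -0.001329, ∂h/∂y = +0.001382 (det = -41900).
h(417522, 3446630) = 121.48 + (-0.001329)·(155) + (+0.001382)·(365) = 121.48 -0.206 +0.504 = 121.778 m.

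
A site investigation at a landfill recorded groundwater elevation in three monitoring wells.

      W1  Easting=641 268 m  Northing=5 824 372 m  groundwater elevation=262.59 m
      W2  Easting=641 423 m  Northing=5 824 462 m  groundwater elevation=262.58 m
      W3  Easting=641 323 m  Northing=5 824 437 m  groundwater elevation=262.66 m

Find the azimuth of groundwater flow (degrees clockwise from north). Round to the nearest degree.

Taking W1 as reference: W2−W1 = (155, 90, -0.01); W3−W1 = (55, 65, +0.07).
Solve a·Δx + b·Δy = Δh: det = 155·65 − 55·90 = 5125.
∂h/∂x = [(-0.01)·65 − (+0.07)·90] / 5125 = -0.001356
∂h/∂y = [155·(+0.07) − 55·(-0.01)] / 5125 = +0.002224
Flow direction (−∇h) has components (+0.001356 E, -0.002224 N).
Azimuth = atan2(E, N) = atan2(+0.001356, -0.002224) = 148.6° ≈ 149°.

149°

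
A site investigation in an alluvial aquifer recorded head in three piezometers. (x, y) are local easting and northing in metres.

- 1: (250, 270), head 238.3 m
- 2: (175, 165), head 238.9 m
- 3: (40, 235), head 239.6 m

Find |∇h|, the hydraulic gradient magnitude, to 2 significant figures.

Differences from 1: to 2 (Δx, Δy, Δh) = (-75, -105, +0.6); to 3 = (-210, -35, +1.3).
Determinant of the coordinate differences = (-75)·(-35) − (-210)·(-105) = -19425.
∂h/∂x = [(+0.6)·(-35) − (+1.3)·(-105)] / -19425 = -0.005946
∂h/∂y = [(-75)·(+1.3) − (-210)·(+0.6)] / -19425 = -0.001467
|∇h| = √(-0.005946² + -0.001467²) = 0.006124

0.0061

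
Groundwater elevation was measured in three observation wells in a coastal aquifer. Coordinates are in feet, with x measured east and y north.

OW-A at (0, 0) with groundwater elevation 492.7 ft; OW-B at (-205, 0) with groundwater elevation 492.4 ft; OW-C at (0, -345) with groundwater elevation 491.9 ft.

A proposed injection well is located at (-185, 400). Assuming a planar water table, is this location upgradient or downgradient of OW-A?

∂h/∂x = (492.4 − 492.7) / (-205 − 0) = +0.001463
∂h/∂y = (491.9 − 492.7) / (-345 − 0) = +0.002319
Head at (-185, 400) = 492.7 + (+0.001463)·(-185) + (+0.002319)·(400) = 493.36 ft.
That is higher than the 492.7 ft at OW-A, so the point is upgradient.

upgradient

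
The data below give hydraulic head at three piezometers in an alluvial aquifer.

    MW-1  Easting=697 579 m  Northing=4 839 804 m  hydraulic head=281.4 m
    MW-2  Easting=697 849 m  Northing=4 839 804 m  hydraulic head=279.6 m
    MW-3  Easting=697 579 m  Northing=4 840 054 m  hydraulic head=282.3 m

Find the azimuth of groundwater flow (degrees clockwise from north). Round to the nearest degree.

118°

∂h/∂x = (279.6 − 281.4) / (697849 − 697579) = -0.006667
∂h/∂y = (282.3 − 281.4) / (4840054 − 4839804) = +0.003600
Flow direction (−∇h) has components (+0.006667 E, -0.003600 N).
Azimuth = atan2(E, N) = atan2(+0.006667, -0.003600) = 118.4° ≈ 118°.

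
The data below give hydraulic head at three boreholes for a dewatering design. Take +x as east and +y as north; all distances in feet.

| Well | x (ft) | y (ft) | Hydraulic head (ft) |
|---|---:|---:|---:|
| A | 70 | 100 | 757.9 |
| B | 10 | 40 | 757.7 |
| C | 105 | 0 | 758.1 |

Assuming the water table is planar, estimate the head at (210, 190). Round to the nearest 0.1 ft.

758.4 ft

Differences from A: to B (Δx, Δy, Δh) = (-60, -60, -0.2); to C = (35, -100, +0.2).
Determinant of the coordinate differences = (-60)·(-100) − 35·(-60) = 8100.
∂h/∂x = [(-0.2)·(-100) − (+0.2)·(-60)] / 8100 = +0.003951
∂h/∂y = [(-60)·(+0.2) − 35·(-0.2)] / 8100 = -0.0006173
h(210, 190) = 757.9 + (+0.003951)·(140) + (-0.0006173)·(90) = 757.9 +0.553 -0.056 = 758.398 ft.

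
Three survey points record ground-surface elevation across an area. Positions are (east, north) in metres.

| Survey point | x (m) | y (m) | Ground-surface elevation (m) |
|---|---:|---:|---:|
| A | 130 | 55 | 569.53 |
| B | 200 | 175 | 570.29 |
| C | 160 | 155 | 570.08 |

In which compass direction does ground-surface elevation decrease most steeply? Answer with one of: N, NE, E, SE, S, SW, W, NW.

With z = a·x + b·y + c and A as origin, the differences give:
  70·a + 120·b = +0.76
  30·a + 100·b = +0.55
Eliminate b (×100 and ×120, subtract): 3400·a = 10.000 → a = ∂z/∂x = +0.002941
Back-substitute: b = ∂z/∂y = +0.004618.
Steepest decrease is along −∇f = (-0.002941 E, -0.004618 N) → southwest.

SW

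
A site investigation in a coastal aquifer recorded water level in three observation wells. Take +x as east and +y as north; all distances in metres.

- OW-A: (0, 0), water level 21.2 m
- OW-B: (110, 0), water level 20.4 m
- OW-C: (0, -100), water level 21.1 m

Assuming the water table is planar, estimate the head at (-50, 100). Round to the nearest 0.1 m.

21.7 m

∂h/∂x = (20.4 − 21.2) / (110 − 0) = -0.007273
∂h/∂y = (21.1 − 21.2) / (-100 − 0) = +0.0010000
h(-50, 100) = 21.2 + (-0.007273)·(-50) + (+0.0010000)·(100) = 21.2 +0.364 +0.100 = 21.664 m.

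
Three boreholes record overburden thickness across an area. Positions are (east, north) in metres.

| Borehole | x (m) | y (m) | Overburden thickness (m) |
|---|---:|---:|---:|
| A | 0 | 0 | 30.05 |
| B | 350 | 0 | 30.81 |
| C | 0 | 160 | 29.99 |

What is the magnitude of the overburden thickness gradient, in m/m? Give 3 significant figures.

∂d/∂x = (30.81 − 30.05) / (350 − 0) = +0.002171
∂d/∂y = (29.99 − 30.05) / (160 − 0) = -0.0003750
|∇f| = √(0.002171² + -0.0003750²) = 0.002203 m/m

0.00220 m/m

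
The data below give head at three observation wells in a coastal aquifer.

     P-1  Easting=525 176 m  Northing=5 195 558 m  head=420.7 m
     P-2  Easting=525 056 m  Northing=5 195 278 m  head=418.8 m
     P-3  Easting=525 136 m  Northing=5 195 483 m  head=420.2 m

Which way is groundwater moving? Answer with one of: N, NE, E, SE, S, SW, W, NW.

S

Differences from P-1: to P-2 (Δx, Δy, Δh) = (-120, -280, -1.9); to P-3 = (-40, -75, -0.5).
Solve a·Δx + b·Δy = Δh: det = (-120)·(-75) − (-40)·(-280) = -2200.
∂h/∂x = [(-1.9)·(-75) − (-0.5)·(-280)] / -2200 = -0.001136
∂h/∂y = [(-120)·(-0.5) − (-40)·(-1.9)] / -2200 = +0.007273
Flow = −∇h = (+0.001136 east, -0.007273 north), which points south.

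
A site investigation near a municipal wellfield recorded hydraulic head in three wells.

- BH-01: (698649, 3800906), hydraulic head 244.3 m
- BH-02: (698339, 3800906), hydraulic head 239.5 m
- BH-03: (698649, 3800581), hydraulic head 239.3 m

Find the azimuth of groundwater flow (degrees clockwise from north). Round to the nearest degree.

225°

∂h/∂x = (239.5 − 244.3) / (698339 − 698649) = +0.01548
∂h/∂y = (239.3 − 244.3) / (3800581 − 3800906) = +0.01538
Flow direction (−∇h) has components (-0.01548 E, -0.01538 N).
Azimuth = atan2(E, N) = atan2(-0.01548, -0.01538) = 225.2° ≈ 225°.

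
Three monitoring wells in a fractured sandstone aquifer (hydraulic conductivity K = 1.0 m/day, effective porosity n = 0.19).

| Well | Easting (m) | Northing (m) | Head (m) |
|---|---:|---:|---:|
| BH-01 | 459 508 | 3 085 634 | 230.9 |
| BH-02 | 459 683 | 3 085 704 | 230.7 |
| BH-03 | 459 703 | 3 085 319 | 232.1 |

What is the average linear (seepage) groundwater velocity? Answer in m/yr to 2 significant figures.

Three-point gradient (reference BH-01): Δ to BH-02 = (175, 70, -0.2), Δ to BH-03 = (195, -315, +1.2).
∂h/∂x = +0.0003053, ∂h/∂y = -0.003621 (det = -68775).
|∇h| = √(0.0003053² + -0.003621²) = 0.003634
Seepage velocity v = K·i/n = 1.0 × 0.003634 / 0.19 = 0.01913 m/day = 6.987 m/yr.

7.0 m/yr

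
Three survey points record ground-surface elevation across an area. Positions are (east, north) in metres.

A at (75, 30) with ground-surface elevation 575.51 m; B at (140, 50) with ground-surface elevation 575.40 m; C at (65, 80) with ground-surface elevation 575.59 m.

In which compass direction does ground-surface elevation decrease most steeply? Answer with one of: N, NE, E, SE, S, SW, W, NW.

SE

With z = a·x + b·y + c and A as origin, the differences give:
  65·a + 20·b = -0.11
  (-10)·a + 50·b = +0.08
Eliminate b (×50 and ×20, subtract): 3450·a = -7.100 → a = ∂z/∂x = -0.002058
Back-substitute: b = ∂z/∂y = +0.001188.
Steepest decrease is along −∇f = (+0.002058 E, -0.001188 N) → southeast.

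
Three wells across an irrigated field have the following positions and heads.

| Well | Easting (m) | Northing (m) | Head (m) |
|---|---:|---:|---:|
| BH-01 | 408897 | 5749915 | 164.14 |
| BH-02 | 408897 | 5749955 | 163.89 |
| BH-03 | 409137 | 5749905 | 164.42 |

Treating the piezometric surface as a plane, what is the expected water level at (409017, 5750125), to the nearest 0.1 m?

Differences from BH-01: to BH-02 (Δx, Δy, Δh) = (0, 40, -0.25); to BH-03 = (240, -10, +0.28).
Determinant of the coordinate differences = 0·(-10) − 240·40 = -9600.
∂h/∂x = [(-0.25)·(-10) − (+0.28)·40] / -9600 = +0.0009063
∂h/∂y = [0·(+0.28) − 240·(-0.25)] / -9600 = -0.006250
h(409017, 5750125) = 164.14 + (+0.0009063)·(120) + (-0.006250)·(210) = 164.14 +0.109 -1.312 = 162.936 m.

162.9 m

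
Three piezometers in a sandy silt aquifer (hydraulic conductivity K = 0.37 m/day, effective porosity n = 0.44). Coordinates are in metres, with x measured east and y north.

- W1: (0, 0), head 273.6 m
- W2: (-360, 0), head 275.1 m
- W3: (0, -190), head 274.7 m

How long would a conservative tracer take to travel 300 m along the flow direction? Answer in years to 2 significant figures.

140 years

∂h/∂x = (275.1 − 273.6) / (-360 − 0) = -0.004167
∂h/∂y = (274.7 − 273.6) / (-190 − 0) = -0.005789
|∇h| = √(-0.004167² + -0.005789²) = 0.007133
Seepage velocity v = K·i/n = 0.37 × 0.007133 / 0.44 = 0.005998 m/day.
t = 300 / 0.005998 = 5.002e+04 days = 137 years.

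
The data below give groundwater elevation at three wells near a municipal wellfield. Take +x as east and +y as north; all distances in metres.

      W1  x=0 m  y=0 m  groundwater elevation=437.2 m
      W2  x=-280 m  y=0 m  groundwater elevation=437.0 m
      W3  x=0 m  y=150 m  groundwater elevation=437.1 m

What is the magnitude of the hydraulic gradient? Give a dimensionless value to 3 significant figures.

∂h/∂x = (437.0 − 437.2) / (-280 − 0) = +0.0007143
∂h/∂y = (437.1 − 437.2) / (150 − 0) = -0.0006667
|∇h| = √(0.0007143² + -0.0006667²) = 0.0009771

0.000977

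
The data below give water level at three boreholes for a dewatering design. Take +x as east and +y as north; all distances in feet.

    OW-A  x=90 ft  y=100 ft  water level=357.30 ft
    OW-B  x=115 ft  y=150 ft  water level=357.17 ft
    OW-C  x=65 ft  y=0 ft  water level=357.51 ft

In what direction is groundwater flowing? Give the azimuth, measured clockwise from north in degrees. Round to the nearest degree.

051°

With h = a·x + b·y + c and OW-A as origin, the differences give:
  25·a + 50·b = -0.13
  (-25)·a + (-100)·b = +0.21
Eliminate b (×(-100) and ×50, subtract): -1250·a = 2.500 → a = ∂h/∂x = -0.002000
Back-substitute: b = ∂h/∂y = -0.001600.
Flow direction (−∇h) has components (+0.002000 E, +0.001600 N).
Azimuth = atan2(E, N) = atan2(+0.002000, +0.001600) = 51.3° ≈ 051°.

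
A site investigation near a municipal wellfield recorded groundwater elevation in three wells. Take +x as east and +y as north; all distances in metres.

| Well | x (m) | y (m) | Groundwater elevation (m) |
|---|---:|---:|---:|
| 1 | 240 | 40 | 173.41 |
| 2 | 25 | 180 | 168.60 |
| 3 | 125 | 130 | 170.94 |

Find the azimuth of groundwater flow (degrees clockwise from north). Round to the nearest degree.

256°

Differences from 1: to 2 (Δx, Δy, Δh) = (-215, 140, -4.81); to 3 = (-115, 90, -2.47).
Solve a·Δx + b·Δy = Δh: det = (-215)·90 − (-115)·140 = -3250.
∂h/∂x = [(-4.81)·90 − (-2.47)·140] / -3250 = +0.02680
∂h/∂y = [(-215)·(-2.47) − (-115)·(-4.81)] / -3250 = +0.006800
Flow direction (−∇h) has components (-0.02680 E, -0.006800 N).
Azimuth = atan2(E, N) = atan2(-0.02680, -0.006800) = 255.8° ≈ 256°.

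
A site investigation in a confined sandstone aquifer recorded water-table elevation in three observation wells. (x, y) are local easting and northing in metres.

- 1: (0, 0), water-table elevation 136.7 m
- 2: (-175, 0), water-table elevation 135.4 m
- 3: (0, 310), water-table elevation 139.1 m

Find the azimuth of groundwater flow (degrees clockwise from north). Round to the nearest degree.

∂h/∂x = (135.4 − 136.7) / (-175 − 0) = +0.007429
∂h/∂y = (139.1 − 136.7) / (310 − 0) = +0.007742
Flow direction (−∇h) has components (-0.007429 E, -0.007742 N).
Azimuth = atan2(E, N) = atan2(-0.007429, -0.007742) = 223.8° ≈ 224°.

224°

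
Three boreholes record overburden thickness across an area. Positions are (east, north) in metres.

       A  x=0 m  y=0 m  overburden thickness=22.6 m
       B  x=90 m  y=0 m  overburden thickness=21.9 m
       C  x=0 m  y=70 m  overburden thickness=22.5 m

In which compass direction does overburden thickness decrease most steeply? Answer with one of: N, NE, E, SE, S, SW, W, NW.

E

∂d/∂x = (21.9 − 22.6) / (90 − 0) = -0.007778
∂d/∂y = (22.5 − 22.6) / (70 − 0) = -0.001429
Steepest decrease is along −∇f = (+0.007778 E, +0.001429 N) → east.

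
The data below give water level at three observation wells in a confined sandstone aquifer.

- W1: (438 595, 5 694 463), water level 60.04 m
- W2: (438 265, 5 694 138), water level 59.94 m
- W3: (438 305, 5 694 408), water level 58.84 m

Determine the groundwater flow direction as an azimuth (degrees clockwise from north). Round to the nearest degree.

Three-point gradient (reference W1): Δ to W2 = (-330, -325, -0.10), Δ to W3 = (-290, -55, -1.20).
∂h/∂x = +0.005053, ∂h/∂y = -0.004823 (det = -76100).
Flow direction (−∇h) has components (-0.005053 E, +0.004823 N).
Azimuth = atan2(E, N) = atan2(-0.005053, +0.004823) = 313.7° ≈ 314°.

314°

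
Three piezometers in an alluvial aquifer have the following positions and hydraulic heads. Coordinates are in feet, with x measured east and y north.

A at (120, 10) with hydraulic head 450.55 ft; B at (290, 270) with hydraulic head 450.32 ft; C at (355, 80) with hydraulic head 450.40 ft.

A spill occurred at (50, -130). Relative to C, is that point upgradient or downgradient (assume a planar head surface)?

upgradient

Taking A as reference: B−A = (170, 260, -0.23); C−A = (235, 70, -0.15).
Determinant of the coordinate differences = 170·70 − 235·260 = -49200.
∂h/∂x = [(-0.23)·70 − (-0.15)·260] / -49200 = -0.0004654
∂h/∂y = [170·(-0.15) − 235·(-0.23)] / -49200 = -0.0005803
Head at (50, -130) = 450.55 + (-0.0004654)·(-70) + (-0.0005803)·(-140) = 450.66 ft.
That is higher than the 450.40 ft at C, so the point is upgradient.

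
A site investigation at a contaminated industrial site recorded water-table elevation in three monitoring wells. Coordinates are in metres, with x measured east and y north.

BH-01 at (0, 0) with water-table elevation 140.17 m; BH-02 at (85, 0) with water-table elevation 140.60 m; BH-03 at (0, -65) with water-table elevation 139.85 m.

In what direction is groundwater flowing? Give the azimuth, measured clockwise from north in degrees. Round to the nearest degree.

226°

∂h/∂x = (140.60 − 140.17) / (85 − 0) = +0.005059
∂h/∂y = (139.85 − 140.17) / (-65 − 0) = +0.004923
Flow direction (−∇h) has components (-0.005059 E, -0.004923 N).
Azimuth = atan2(E, N) = atan2(-0.005059, -0.004923) = 225.8° ≈ 226°.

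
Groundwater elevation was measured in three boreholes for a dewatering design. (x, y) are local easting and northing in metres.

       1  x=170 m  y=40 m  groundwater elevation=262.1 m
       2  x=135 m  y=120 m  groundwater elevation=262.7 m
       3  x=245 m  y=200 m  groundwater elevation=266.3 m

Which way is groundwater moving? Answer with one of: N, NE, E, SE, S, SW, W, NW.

SW

With h = a·x + b·y + c and 1 as origin, the differences give:
  (-35)·a + 80·b = +0.6
  75·a + 160·b = +4.2
Eliminate b (×160 and ×80, subtract): -11600·a = -240.00 → a = ∂h/∂x = +0.02069
Back-substitute: b = ∂h/∂y = +0.01655.
Flow = −∇h = (-0.02069 east, -0.01655 north), which points southwest.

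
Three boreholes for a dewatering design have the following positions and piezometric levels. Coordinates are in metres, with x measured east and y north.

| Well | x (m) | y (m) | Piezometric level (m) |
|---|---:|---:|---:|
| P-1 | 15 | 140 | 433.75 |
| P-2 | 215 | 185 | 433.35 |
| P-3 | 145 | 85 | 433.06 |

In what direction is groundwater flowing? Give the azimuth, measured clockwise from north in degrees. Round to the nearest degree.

148°

With h = a·x + b·y + c and P-1 as origin, the differences give:
  200·a + 45·b = -0.40
  130·a + (-55)·b = -0.69
Eliminate b (×(-55) and ×45, subtract): -16850·a = 53.050 → a = ∂h/∂x = -0.003148
Back-substitute: b = ∂h/∂y = +0.005104.
Flow direction (−∇h) has components (+0.003148 E, -0.005104 N).
Azimuth = atan2(E, N) = atan2(+0.003148, -0.005104) = 148.3° ≈ 148°.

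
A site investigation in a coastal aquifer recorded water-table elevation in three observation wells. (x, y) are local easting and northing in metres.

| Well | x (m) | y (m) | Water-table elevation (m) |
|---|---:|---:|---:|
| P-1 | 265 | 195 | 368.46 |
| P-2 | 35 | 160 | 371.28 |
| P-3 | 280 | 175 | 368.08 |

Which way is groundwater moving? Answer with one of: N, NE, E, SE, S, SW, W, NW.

With h = a·x + b·y + c and P-1 as origin, the differences give:
  (-230)·a + (-35)·b = +2.82
  15·a + (-20)·b = -0.38
Eliminate b (×(-20) and ×(-35), subtract): 5125·a = -69.700 → a = ∂h/∂x = -0.01360
Back-substitute: b = ∂h/∂y = +0.008800.
Flow = −∇h = (+0.01360 east, -0.008800 north), which points southeast.

SE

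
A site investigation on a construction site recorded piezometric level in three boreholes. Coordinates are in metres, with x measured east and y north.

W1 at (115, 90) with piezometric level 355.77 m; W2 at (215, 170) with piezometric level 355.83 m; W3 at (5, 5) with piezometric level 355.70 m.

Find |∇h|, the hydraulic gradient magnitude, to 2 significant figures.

0.0021

Taking W1 as reference: W2−W1 = (100, 80, +0.06); W3−W1 = (-110, -85, -0.07).
Solve a·Δx + b·Δy = Δh: det = 100·(-85) − (-110)·80 = 300.
∂h/∂x = [(+0.06)·(-85) − (-0.07)·80] / 300 = +0.001667
∂h/∂y = [100·(-0.07) − (-110)·(+0.06)] / 300 = -0.001333
|∇h| = √(0.001667² + -0.001333²) = 0.002134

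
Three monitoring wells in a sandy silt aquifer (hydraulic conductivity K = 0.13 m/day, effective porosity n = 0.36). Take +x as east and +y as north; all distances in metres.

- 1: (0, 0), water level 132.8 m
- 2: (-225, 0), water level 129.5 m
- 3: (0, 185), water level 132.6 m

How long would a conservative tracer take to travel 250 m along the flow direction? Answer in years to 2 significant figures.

∂h/∂x = (129.5 − 132.8) / (-225 − 0) = +0.01467
∂h/∂y = (132.6 − 132.8) / (185 − 0) = -0.001081
|∇h| = √(0.01467² + -0.001081²) = 0.01471
Seepage velocity v = K·i/n = 0.13 × 0.01471 / 0.36 = 0.005312 m/day.
t = 250 / 0.005312 = 4.706e+04 days = 129 years.

130 years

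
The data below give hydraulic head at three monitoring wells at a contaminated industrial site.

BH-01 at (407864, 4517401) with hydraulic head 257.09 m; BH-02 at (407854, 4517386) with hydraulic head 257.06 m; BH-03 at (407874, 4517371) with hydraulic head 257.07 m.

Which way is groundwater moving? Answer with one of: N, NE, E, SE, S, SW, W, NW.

SW

Three-point gradient (reference BH-01): Δ to BH-02 = (-10, -15, -0.03), Δ to BH-03 = (10, -30, -0.02).
∂h/∂x = +0.001333, ∂h/∂y = +0.001111 (det = 450).
Flow = −∇h = (-0.001333 east, -0.001111 north), which points southwest.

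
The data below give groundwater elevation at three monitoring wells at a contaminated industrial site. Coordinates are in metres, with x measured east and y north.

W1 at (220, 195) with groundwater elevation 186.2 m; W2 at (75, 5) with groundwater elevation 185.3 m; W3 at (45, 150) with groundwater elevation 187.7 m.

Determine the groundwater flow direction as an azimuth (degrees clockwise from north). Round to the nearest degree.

Three-point gradient (reference W1): Δ to W2 = (-145, -190, -0.9), Δ to W3 = (-175, -45, +1.5).
∂h/∂x = -0.01218, ∂h/∂y = +0.01403 (det = -26725).
Flow direction (−∇h) has components (+0.01218 E, -0.01403 N).
Azimuth = atan2(E, N) = atan2(+0.01218, -0.01403) = 139.0° ≈ 139°.

139°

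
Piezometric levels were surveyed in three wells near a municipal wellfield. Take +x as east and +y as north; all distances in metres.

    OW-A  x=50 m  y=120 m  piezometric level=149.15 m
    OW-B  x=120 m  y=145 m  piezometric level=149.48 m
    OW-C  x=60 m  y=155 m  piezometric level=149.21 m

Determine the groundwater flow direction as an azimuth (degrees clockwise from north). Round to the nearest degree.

265°

Taking OW-A as reference: OW-B−OW-A = (70, 25, +0.33); OW-C−OW-A = (10, 35, +0.06).
Determinant of the coordinate differences = 70·35 − 10·25 = 2200.
∂h/∂x = [(+0.33)·35 − (+0.06)·25] / 2200 = +0.004568
∂h/∂y = [70·(+0.06) − 10·(+0.33)] / 2200 = +0.0004091
Flow direction (−∇h) has components (-0.004568 E, -0.0004091 N).
Azimuth = atan2(E, N) = atan2(-0.004568, -0.0004091) = 264.9° ≈ 265°.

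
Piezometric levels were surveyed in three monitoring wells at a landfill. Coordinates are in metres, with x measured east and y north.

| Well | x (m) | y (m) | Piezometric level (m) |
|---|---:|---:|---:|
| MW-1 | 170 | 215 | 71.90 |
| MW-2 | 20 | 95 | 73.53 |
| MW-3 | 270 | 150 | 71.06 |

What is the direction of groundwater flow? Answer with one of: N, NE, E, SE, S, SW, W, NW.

E

With h = a·x + b·y + c and MW-1 as origin, the differences give:
  (-150)·a + (-120)·b = +1.63
  100·a + (-65)·b = -0.84
Eliminate b (×(-65) and ×(-120), subtract): 21750·a = -206.750 → a = ∂h/∂x = -0.009506
Back-substitute: b = ∂h/∂y = -0.001701.
Flow = −∇h = (+0.009506 east, +0.001701 north), which points east.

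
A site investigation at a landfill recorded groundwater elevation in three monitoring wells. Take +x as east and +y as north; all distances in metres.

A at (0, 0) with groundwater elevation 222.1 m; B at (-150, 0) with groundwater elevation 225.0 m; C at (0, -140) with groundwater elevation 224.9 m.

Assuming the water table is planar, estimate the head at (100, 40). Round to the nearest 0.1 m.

219.4 m

∂h/∂x = (225.0 − 222.1) / (-150 − 0) = -0.01933
∂h/∂y = (224.9 − 222.1) / (-140 − 0) = -0.02000
h(100, 40) = 222.1 + (-0.01933)·(100) + (-0.02000)·(40) = 222.1 -1.933 -0.800 = 219.367 m.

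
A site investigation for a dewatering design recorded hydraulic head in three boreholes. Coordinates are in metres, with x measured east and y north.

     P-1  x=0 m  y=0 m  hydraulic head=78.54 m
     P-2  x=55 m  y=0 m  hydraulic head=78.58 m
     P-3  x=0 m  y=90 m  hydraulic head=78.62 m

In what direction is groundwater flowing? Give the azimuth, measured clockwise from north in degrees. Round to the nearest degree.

∂h/∂x = (78.58 − 78.54) / (55 − 0) = +0.0007273
∂h/∂y = (78.62 − 78.54) / (90 − 0) = +0.0008889
Flow direction (−∇h) has components (-0.0007273 E, -0.0008889 N).
Azimuth = atan2(E, N) = atan2(-0.0007273, -0.0008889) = 219.3° ≈ 219°.

219°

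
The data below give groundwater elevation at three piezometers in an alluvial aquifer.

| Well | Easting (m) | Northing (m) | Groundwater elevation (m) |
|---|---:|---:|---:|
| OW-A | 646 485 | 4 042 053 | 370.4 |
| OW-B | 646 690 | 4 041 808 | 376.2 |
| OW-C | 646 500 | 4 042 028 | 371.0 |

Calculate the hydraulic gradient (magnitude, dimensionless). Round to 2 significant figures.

Differences from OW-A: to OW-B (Δx, Δy, Δh) = (205, -245, +5.8); to OW-C = (15, -25, +0.6).
Determinant of the coordinate differences = 205·(-25) − 15·(-245) = -1450.
∂h/∂x = [(+5.8)·(-25) − (+0.6)·(-245)] / -1450 = -0.001379
∂h/∂y = [205·(+0.6) − 15·(+5.8)] / -1450 = -0.02483
|∇h| = √(-0.001379² + -0.02483²) = 0.02487

0.025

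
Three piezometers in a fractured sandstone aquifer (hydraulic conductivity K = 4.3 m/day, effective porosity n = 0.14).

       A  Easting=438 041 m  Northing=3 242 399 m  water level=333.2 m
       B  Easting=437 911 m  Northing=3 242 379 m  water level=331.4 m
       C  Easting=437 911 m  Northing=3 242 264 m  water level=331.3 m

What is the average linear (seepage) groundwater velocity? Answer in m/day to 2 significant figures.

Differences from A: to B (Δx, Δy, Δh) = (-130, -20, -1.8); to C = (-130, -135, -1.9).
Determinant of the coordinate differences = (-130)·(-135) − (-130)·(-20) = 14950.
∂h/∂x = [(-1.8)·(-135) − (-1.9)·(-20)] / 14950 = +0.01371
∂h/∂y = [(-130)·(-1.9) − (-130)·(-1.8)] / 14950 = +0.0008696
|∇h| = √(0.01371² + 0.0008696²) = 0.01374
Seepage velocity v = K·i/n = 4.3 × 0.01374 / 0.14 = 0.422 m/day.

0.42 m/day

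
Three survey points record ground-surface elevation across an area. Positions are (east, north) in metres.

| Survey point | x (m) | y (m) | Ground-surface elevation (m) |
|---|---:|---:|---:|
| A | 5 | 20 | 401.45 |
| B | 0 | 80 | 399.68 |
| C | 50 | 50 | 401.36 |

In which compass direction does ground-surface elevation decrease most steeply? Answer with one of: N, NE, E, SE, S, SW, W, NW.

Taking A as reference: B−A = (-5, 60, -1.77); C−A = (45, 30, -0.09).
Determinant of the coordinate differences = (-5)·30 − 45·60 = -2850.
∂z/∂x = [(-1.77)·30 − (-0.09)·60] / -2850 = +0.01674
∂z/∂y = [(-5)·(-0.09) − 45·(-1.77)] / -2850 = -0.02811
Steepest decrease is along −∇f = (-0.01674 E, +0.02811 N) → northwest.

NW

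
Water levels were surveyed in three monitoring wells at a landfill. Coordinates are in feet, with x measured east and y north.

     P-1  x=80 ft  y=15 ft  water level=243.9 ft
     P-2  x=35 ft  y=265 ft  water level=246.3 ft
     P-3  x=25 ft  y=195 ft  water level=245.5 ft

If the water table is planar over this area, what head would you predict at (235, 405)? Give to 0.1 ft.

248.9 ft

Taking P-1 as reference: P-2−P-1 = (-45, 250, +2.4); P-3−P-1 = (-55, 180, +1.6).
Determinant of the coordinate differences = (-45)·180 − (-55)·250 = 5650.
∂h/∂x = [(+2.4)·180 − (+1.6)·250] / 5650 = +0.005664
∂h/∂y = [(-45)·(+1.6) − (-55)·(+2.4)] / 5650 = +0.01062
h(235, 405) = 243.9 + (+0.005664)·(155) + (+0.01062)·(390) = 243.9 +0.878 +4.142 = 248.919 ft.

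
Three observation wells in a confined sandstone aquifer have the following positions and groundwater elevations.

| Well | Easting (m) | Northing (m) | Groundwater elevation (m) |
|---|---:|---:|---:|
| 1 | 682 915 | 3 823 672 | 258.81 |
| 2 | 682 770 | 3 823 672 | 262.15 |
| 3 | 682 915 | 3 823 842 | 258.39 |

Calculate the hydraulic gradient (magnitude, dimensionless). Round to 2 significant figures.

∂h/∂x = (262.15 − 258.81) / (682770 − 682915) = -0.02303
∂h/∂y = (258.39 − 258.81) / (3823842 − 3823672) = -0.002471
|∇h| = √(-0.02303² + -0.002471²) = 0.02316

0.023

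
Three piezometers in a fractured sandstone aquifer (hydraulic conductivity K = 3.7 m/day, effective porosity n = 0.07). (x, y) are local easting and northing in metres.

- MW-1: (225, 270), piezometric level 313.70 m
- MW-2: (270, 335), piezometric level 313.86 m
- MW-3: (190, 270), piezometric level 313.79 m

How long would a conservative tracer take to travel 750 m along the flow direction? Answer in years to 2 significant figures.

7.8 years

Taking MW-1 as reference: MW-2−MW-1 = (45, 65, +0.16); MW-3−MW-1 = (-35, 0, +0.09).
Determinant of the coordinate differences = 45·0 − (-35)·65 = 2275.
∂h/∂x = [(+0.16)·0 − (+0.09)·65] / 2275 = -0.002571
∂h/∂y = [45·(+0.09) − (-35)·(+0.16)] / 2275 = +0.004242
|∇h| = √(-0.002571² + 0.004242²) = 0.00496
Seepage velocity v = K·i/n = 3.7 × 0.00496 / 0.07 = 0.2622 m/day.
t = 750 / 0.2622 = 2860 days = 7.83 years.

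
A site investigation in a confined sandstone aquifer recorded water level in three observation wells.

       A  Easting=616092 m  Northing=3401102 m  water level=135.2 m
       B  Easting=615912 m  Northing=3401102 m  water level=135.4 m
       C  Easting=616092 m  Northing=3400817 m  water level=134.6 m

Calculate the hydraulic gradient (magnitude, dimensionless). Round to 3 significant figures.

∂h/∂x = (135.4 − 135.2) / (615912 − 616092) = -0.001111
∂h/∂y = (134.6 − 135.2) / (3400817 − 3401102) = +0.002105
|∇h| = √(-0.001111² + 0.002105²) = 0.00238

0.00238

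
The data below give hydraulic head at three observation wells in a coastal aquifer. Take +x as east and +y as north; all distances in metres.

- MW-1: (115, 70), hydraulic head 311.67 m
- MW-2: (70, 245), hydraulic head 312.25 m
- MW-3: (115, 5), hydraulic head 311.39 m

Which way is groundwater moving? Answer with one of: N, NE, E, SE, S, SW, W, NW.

Differences from MW-1: to MW-2 (Δx, Δy, Δh) = (-45, 175, +0.58); to MW-3 = (0, -65, -0.28).
Solve a·Δx + b·Δy = Δh: det = (-45)·(-65) − 0·175 = 2925.
∂h/∂x = [(+0.58)·(-65) − (-0.28)·175] / 2925 = +0.003863
∂h/∂y = [(-45)·(-0.28) − 0·(+0.58)] / 2925 = +0.004308
Flow = −∇h = (-0.003863 east, -0.004308 north), which points southwest.

SW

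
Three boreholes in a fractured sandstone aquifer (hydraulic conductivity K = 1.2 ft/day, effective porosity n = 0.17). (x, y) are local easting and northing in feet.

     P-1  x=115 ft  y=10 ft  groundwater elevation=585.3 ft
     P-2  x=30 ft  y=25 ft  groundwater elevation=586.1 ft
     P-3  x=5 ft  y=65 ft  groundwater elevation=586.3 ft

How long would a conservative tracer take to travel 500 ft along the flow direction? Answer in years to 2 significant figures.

With h = a·x + b·y + c and P-1 as origin, the differences give:
  (-85)·a + 15·b = +0.8
  (-110)·a + 55·b = +1.0
Eliminate b (×55 and ×15, subtract): -3025·a = 29.00 → a = ∂h/∂x = -0.009587
Back-substitute: b = ∂h/∂y = -0.0009917.
|∇h| = √(-0.009587² + -0.0009917²) = 0.009638
Seepage velocity v = K·i/n = 1.2 × 0.009638 / 0.17 = 0.06803 ft/day.
t = 500 / 0.06803 = 7350 days = 20.1 years.

20 years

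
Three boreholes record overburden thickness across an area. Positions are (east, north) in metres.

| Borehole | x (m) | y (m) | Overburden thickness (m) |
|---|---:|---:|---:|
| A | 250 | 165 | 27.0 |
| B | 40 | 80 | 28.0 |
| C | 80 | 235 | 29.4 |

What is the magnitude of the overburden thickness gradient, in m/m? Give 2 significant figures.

0.015 m/m

Taking A as reference: B−A = (-210, -85, +1.0); C−A = (-170, 70, +2.4).
Solve a·Δx + b·Δy = Δd: det = (-210)·70 − (-170)·(-85) = -29150.
∂d/∂x = [(+1.0)·70 − (+2.4)·(-85)] / -29150 = -0.009400
∂d/∂y = [(-210)·(+2.4) − (-170)·(+1.0)] / -29150 = +0.01146
|∇f| = √(-0.009400² + 0.01146²) = 0.01482 m/m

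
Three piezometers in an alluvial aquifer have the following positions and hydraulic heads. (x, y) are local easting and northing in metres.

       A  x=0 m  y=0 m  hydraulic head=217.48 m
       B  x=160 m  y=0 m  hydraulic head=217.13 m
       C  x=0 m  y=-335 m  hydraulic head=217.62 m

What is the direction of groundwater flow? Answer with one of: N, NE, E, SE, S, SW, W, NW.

∂h/∂x = (217.13 − 217.48) / (160 − 0) = -0.002187
∂h/∂y = (217.62 − 217.48) / (-335 − 0) = -0.0004179
Flow = −∇h = (+0.002187 east, +0.0004179 north), which points east.

E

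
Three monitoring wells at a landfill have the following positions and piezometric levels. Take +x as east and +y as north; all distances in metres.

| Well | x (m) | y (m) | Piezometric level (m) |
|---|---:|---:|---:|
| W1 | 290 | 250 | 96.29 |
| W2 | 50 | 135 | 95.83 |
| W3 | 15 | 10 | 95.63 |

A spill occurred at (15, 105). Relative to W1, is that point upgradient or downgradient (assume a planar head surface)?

downgradient

Three-point gradient (reference W1): Δ to W2 = (-240, -115, -0.46), Δ to W3 = (-275, -240, -0.66).
∂h/∂x = +0.001328, ∂h/∂y = +0.001228 (det = 25975).
Head at (15, 105) = 96.29 + (+0.001328)·(-275) + (+0.001228)·(-145) = 95.75 m.
That is lower than the 96.29 m at W1, so the point is downgradient.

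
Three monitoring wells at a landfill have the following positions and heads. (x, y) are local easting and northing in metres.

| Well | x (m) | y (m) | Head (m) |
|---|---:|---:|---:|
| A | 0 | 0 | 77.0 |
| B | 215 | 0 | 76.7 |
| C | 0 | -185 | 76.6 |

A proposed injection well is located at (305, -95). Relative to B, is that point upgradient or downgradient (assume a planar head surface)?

downgradient

∂h/∂x = (76.7 − 77.0) / (215 − 0) = -0.001395
∂h/∂y = (76.6 − 77.0) / (-185 − 0) = +0.002162
Head at (305, -95) = 77.0 + (-0.001395)·(305) + (+0.002162)·(-95) = 76.37 m.
That is lower than the 76.7 m at B, so the point is downgradient.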